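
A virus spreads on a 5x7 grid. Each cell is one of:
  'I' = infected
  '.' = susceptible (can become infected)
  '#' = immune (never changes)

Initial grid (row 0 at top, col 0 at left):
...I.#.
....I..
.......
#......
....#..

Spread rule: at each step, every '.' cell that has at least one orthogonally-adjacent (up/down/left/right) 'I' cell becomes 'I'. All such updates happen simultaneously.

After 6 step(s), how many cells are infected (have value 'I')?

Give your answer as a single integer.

Answer: 31

Derivation:
Step 0 (initial): 2 infected
Step 1: +5 new -> 7 infected
Step 2: +6 new -> 13 infected
Step 3: +7 new -> 20 infected
Step 4: +6 new -> 26 infected
Step 5: +4 new -> 30 infected
Step 6: +1 new -> 31 infected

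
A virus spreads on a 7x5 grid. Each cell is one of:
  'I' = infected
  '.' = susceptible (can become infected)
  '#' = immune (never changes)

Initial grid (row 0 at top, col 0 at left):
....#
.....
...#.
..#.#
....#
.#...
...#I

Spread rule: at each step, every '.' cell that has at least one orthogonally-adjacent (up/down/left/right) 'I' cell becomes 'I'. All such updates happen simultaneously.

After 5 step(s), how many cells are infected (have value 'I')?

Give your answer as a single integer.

Step 0 (initial): 1 infected
Step 1: +1 new -> 2 infected
Step 2: +1 new -> 3 infected
Step 3: +2 new -> 5 infected
Step 4: +3 new -> 8 infected
Step 5: +2 new -> 10 infected

Answer: 10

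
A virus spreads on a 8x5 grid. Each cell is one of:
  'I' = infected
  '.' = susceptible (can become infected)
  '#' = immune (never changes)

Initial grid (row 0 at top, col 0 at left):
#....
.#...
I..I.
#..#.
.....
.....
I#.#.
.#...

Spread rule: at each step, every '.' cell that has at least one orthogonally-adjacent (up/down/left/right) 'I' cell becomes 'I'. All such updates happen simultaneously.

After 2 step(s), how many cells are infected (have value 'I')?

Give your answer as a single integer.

Answer: 18

Derivation:
Step 0 (initial): 3 infected
Step 1: +7 new -> 10 infected
Step 2: +8 new -> 18 infected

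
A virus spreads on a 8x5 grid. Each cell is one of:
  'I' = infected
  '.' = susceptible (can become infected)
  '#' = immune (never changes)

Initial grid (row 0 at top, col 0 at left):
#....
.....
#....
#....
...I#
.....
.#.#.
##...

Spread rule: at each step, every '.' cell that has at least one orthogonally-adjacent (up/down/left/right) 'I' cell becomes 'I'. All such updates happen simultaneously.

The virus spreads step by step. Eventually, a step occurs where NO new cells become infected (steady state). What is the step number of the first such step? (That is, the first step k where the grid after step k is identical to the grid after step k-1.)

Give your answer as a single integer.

Step 0 (initial): 1 infected
Step 1: +3 new -> 4 infected
Step 2: +6 new -> 10 infected
Step 3: +8 new -> 18 infected
Step 4: +7 new -> 25 infected
Step 5: +5 new -> 30 infected
Step 6: +2 new -> 32 infected
Step 7: +0 new -> 32 infected

Answer: 7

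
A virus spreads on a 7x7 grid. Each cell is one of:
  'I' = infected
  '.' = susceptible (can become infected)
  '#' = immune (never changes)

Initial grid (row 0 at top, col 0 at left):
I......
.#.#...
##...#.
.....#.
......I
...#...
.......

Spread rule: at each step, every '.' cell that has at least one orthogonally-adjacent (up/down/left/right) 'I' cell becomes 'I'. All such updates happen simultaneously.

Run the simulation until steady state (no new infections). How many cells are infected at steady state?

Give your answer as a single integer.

Step 0 (initial): 2 infected
Step 1: +5 new -> 7 infected
Step 2: +5 new -> 12 infected
Step 3: +7 new -> 19 infected
Step 4: +8 new -> 27 infected
Step 5: +7 new -> 34 infected
Step 6: +4 new -> 38 infected
Step 7: +3 new -> 41 infected
Step 8: +1 new -> 42 infected
Step 9: +0 new -> 42 infected

Answer: 42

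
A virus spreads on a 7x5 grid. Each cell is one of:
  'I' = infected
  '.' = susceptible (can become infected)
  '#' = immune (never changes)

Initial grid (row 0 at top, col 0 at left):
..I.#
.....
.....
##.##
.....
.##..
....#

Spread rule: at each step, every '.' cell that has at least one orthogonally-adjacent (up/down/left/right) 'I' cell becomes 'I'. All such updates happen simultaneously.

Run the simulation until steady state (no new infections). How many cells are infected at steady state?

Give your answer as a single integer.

Step 0 (initial): 1 infected
Step 1: +3 new -> 4 infected
Step 2: +4 new -> 8 infected
Step 3: +5 new -> 13 infected
Step 4: +3 new -> 16 infected
Step 5: +2 new -> 18 infected
Step 6: +3 new -> 21 infected
Step 7: +3 new -> 24 infected
Step 8: +2 new -> 26 infected
Step 9: +1 new -> 27 infected
Step 10: +0 new -> 27 infected

Answer: 27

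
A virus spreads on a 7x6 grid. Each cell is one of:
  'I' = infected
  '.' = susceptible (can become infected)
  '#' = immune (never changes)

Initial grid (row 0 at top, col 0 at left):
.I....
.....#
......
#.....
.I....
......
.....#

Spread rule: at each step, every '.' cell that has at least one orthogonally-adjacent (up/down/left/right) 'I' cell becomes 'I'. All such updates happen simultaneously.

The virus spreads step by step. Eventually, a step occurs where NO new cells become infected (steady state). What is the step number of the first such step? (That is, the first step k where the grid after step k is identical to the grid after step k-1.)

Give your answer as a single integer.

Answer: 7

Derivation:
Step 0 (initial): 2 infected
Step 1: +7 new -> 9 infected
Step 2: +9 new -> 18 infected
Step 3: +9 new -> 27 infected
Step 4: +7 new -> 34 infected
Step 5: +4 new -> 38 infected
Step 6: +1 new -> 39 infected
Step 7: +0 new -> 39 infected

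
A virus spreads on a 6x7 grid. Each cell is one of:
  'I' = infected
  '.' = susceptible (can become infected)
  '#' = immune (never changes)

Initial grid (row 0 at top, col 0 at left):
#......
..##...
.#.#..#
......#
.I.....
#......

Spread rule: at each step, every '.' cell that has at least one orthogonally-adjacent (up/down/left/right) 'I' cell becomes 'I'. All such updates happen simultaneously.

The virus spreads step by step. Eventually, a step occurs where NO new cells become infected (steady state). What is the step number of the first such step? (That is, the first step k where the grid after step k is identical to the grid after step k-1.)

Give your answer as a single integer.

Step 0 (initial): 1 infected
Step 1: +4 new -> 5 infected
Step 2: +4 new -> 9 infected
Step 3: +5 new -> 14 infected
Step 4: +4 new -> 18 infected
Step 5: +5 new -> 23 infected
Step 6: +4 new -> 27 infected
Step 7: +3 new -> 30 infected
Step 8: +3 new -> 33 infected
Step 9: +1 new -> 34 infected
Step 10: +0 new -> 34 infected

Answer: 10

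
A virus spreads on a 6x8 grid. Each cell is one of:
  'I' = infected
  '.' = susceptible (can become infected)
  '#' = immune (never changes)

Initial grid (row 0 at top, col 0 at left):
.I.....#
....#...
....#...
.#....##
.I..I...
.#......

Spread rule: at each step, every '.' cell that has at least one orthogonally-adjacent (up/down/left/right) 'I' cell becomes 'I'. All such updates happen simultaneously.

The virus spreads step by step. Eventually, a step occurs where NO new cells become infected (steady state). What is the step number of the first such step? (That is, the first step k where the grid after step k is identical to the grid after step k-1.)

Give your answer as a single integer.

Step 0 (initial): 3 infected
Step 1: +9 new -> 12 infected
Step 2: +13 new -> 25 infected
Step 3: +8 new -> 33 infected
Step 4: +4 new -> 37 infected
Step 5: +3 new -> 40 infected
Step 6: +1 new -> 41 infected
Step 7: +0 new -> 41 infected

Answer: 7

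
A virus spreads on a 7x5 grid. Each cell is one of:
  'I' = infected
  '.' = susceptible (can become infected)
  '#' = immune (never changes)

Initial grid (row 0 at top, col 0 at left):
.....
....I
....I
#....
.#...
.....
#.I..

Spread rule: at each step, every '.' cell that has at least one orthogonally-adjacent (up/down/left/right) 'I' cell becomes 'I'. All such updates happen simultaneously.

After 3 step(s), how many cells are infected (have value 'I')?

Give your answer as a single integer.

Answer: 26

Derivation:
Step 0 (initial): 3 infected
Step 1: +7 new -> 10 infected
Step 2: +9 new -> 19 infected
Step 3: +7 new -> 26 infected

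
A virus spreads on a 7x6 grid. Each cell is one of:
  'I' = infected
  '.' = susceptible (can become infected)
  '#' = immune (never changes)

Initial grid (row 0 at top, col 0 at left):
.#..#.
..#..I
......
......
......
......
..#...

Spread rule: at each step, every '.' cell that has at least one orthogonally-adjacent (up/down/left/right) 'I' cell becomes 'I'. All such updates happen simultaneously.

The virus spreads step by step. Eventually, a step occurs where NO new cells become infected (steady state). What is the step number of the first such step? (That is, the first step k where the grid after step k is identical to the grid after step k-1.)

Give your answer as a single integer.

Step 0 (initial): 1 infected
Step 1: +3 new -> 4 infected
Step 2: +3 new -> 7 infected
Step 3: +4 new -> 11 infected
Step 4: +5 new -> 16 infected
Step 5: +5 new -> 21 infected
Step 6: +6 new -> 27 infected
Step 7: +5 new -> 32 infected
Step 8: +3 new -> 35 infected
Step 9: +2 new -> 37 infected
Step 10: +1 new -> 38 infected
Step 11: +0 new -> 38 infected

Answer: 11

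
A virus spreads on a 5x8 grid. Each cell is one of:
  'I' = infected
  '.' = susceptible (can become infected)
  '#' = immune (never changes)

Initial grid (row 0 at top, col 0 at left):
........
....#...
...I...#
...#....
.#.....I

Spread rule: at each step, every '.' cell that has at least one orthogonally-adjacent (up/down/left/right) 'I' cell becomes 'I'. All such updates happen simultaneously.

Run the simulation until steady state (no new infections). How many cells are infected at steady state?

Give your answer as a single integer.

Step 0 (initial): 2 infected
Step 1: +5 new -> 7 infected
Step 2: +8 new -> 15 infected
Step 3: +10 new -> 25 infected
Step 4: +6 new -> 31 infected
Step 5: +4 new -> 35 infected
Step 6: +1 new -> 36 infected
Step 7: +0 new -> 36 infected

Answer: 36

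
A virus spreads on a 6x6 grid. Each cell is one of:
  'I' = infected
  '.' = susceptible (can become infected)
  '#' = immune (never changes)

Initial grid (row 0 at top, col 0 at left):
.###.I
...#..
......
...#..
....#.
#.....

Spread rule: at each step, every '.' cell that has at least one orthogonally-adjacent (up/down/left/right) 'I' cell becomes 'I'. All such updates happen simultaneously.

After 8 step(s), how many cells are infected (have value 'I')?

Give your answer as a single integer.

Answer: 26

Derivation:
Step 0 (initial): 1 infected
Step 1: +2 new -> 3 infected
Step 2: +2 new -> 5 infected
Step 3: +2 new -> 7 infected
Step 4: +3 new -> 10 infected
Step 5: +2 new -> 12 infected
Step 6: +4 new -> 16 infected
Step 7: +5 new -> 21 infected
Step 8: +5 new -> 26 infected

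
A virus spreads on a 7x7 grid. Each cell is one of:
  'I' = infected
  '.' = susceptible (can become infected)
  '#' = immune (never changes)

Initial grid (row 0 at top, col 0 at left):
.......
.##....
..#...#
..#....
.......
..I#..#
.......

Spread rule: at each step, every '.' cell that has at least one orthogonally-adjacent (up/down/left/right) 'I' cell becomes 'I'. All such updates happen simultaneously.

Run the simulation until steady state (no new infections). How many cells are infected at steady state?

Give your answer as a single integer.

Answer: 42

Derivation:
Step 0 (initial): 1 infected
Step 1: +3 new -> 4 infected
Step 2: +5 new -> 9 infected
Step 3: +6 new -> 15 infected
Step 4: +7 new -> 22 infected
Step 5: +7 new -> 29 infected
Step 6: +5 new -> 34 infected
Step 7: +4 new -> 38 infected
Step 8: +3 new -> 41 infected
Step 9: +1 new -> 42 infected
Step 10: +0 new -> 42 infected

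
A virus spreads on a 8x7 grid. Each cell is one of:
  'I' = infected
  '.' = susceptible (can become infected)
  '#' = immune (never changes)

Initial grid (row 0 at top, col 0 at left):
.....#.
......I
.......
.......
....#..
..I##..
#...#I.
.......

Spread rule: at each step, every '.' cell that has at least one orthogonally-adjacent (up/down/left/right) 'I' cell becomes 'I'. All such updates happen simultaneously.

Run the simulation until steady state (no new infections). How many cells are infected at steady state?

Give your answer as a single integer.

Answer: 50

Derivation:
Step 0 (initial): 3 infected
Step 1: +9 new -> 12 infected
Step 2: +14 new -> 26 infected
Step 3: +11 new -> 37 infected
Step 4: +7 new -> 44 infected
Step 5: +3 new -> 47 infected
Step 6: +2 new -> 49 infected
Step 7: +1 new -> 50 infected
Step 8: +0 new -> 50 infected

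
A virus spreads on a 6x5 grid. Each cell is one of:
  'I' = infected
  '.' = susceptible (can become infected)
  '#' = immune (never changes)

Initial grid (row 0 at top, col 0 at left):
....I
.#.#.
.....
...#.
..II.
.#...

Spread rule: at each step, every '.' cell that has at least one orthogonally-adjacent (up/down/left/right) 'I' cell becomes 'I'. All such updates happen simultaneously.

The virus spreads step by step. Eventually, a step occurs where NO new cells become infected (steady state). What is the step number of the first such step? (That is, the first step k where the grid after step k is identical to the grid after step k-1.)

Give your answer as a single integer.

Step 0 (initial): 3 infected
Step 1: +7 new -> 10 infected
Step 2: +7 new -> 17 infected
Step 3: +6 new -> 23 infected
Step 4: +2 new -> 25 infected
Step 5: +1 new -> 26 infected
Step 6: +0 new -> 26 infected

Answer: 6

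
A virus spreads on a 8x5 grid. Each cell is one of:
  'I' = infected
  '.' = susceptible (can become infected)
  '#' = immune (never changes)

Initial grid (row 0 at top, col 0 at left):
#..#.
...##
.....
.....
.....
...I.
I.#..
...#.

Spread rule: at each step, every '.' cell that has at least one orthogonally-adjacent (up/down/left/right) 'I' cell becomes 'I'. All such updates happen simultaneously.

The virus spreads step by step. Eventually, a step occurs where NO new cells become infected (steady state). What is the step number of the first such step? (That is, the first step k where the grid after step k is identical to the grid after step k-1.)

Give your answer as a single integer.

Step 0 (initial): 2 infected
Step 1: +7 new -> 9 infected
Step 2: +7 new -> 16 infected
Step 3: +7 new -> 23 infected
Step 4: +4 new -> 27 infected
Step 5: +3 new -> 30 infected
Step 6: +2 new -> 32 infected
Step 7: +1 new -> 33 infected
Step 8: +0 new -> 33 infected

Answer: 8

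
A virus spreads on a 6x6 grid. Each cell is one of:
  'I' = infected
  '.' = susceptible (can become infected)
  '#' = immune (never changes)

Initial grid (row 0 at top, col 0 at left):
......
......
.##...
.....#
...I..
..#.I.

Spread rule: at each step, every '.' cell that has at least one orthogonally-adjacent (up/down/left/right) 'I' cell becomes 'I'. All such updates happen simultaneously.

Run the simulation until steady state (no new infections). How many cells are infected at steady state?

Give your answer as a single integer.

Step 0 (initial): 2 infected
Step 1: +5 new -> 7 infected
Step 2: +5 new -> 12 infected
Step 3: +5 new -> 17 infected
Step 4: +6 new -> 23 infected
Step 5: +5 new -> 28 infected
Step 6: +3 new -> 31 infected
Step 7: +1 new -> 32 infected
Step 8: +0 new -> 32 infected

Answer: 32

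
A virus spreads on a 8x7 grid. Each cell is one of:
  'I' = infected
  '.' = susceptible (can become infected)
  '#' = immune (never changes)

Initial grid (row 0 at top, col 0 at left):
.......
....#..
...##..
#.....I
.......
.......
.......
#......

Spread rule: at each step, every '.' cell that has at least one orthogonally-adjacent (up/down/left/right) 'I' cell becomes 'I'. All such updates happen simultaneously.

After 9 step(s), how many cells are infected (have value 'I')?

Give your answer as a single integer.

Step 0 (initial): 1 infected
Step 1: +3 new -> 4 infected
Step 2: +5 new -> 9 infected
Step 3: +6 new -> 15 infected
Step 4: +6 new -> 21 infected
Step 5: +7 new -> 28 infected
Step 6: +7 new -> 35 infected
Step 7: +8 new -> 43 infected
Step 8: +5 new -> 48 infected
Step 9: +3 new -> 51 infected

Answer: 51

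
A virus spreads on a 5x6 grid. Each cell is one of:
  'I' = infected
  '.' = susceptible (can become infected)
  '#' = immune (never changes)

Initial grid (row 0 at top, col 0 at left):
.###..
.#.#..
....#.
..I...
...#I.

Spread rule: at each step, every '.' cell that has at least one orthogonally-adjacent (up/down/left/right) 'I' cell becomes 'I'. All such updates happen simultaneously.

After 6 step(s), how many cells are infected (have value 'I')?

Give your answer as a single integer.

Answer: 23

Derivation:
Step 0 (initial): 2 infected
Step 1: +6 new -> 8 infected
Step 2: +6 new -> 14 infected
Step 3: +3 new -> 17 infected
Step 4: +2 new -> 19 infected
Step 5: +3 new -> 22 infected
Step 6: +1 new -> 23 infected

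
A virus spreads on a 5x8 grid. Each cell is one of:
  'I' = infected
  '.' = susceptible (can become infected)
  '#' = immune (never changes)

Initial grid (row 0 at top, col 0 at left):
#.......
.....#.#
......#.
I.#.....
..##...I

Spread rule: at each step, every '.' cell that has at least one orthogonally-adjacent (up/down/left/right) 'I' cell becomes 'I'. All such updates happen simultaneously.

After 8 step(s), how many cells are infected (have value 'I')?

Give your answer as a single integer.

Step 0 (initial): 2 infected
Step 1: +5 new -> 7 infected
Step 2: +6 new -> 13 infected
Step 3: +4 new -> 17 infected
Step 4: +5 new -> 22 infected
Step 5: +4 new -> 26 infected
Step 6: +2 new -> 28 infected
Step 7: +1 new -> 29 infected
Step 8: +1 new -> 30 infected

Answer: 30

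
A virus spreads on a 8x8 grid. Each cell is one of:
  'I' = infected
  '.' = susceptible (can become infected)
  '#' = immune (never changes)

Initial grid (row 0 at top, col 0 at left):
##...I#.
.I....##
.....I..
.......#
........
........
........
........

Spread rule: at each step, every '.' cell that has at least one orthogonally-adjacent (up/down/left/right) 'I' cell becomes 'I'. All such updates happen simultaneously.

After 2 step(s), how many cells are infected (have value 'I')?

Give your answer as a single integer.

Answer: 23

Derivation:
Step 0 (initial): 3 infected
Step 1: +8 new -> 11 infected
Step 2: +12 new -> 23 infected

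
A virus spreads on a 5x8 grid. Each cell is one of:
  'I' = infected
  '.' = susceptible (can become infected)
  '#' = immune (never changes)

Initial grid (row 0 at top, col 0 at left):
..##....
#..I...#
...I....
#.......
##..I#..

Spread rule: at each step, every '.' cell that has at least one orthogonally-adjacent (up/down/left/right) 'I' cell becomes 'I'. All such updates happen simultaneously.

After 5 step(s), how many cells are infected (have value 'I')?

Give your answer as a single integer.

Answer: 32

Derivation:
Step 0 (initial): 3 infected
Step 1: +7 new -> 10 infected
Step 2: +8 new -> 18 infected
Step 3: +7 new -> 25 infected
Step 4: +5 new -> 30 infected
Step 5: +2 new -> 32 infected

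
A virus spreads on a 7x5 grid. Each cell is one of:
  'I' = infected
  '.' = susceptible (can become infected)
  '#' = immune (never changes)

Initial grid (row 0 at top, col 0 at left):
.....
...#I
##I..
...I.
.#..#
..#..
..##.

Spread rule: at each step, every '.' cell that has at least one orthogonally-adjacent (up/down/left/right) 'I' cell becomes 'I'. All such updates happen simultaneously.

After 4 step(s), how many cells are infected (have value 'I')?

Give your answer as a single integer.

Step 0 (initial): 3 infected
Step 1: +7 new -> 10 infected
Step 2: +6 new -> 16 infected
Step 3: +4 new -> 20 infected
Step 4: +3 new -> 23 infected

Answer: 23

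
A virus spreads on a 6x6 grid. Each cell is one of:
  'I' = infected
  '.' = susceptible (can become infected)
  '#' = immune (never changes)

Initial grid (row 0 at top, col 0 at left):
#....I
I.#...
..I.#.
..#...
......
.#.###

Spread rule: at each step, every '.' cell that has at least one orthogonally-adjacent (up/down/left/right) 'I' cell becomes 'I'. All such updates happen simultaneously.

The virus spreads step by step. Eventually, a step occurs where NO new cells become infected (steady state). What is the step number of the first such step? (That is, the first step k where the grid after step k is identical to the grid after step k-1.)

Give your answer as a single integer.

Step 0 (initial): 3 infected
Step 1: +6 new -> 9 infected
Step 2: +8 new -> 17 infected
Step 3: +6 new -> 23 infected
Step 4: +4 new -> 27 infected
Step 5: +1 new -> 28 infected
Step 6: +0 new -> 28 infected

Answer: 6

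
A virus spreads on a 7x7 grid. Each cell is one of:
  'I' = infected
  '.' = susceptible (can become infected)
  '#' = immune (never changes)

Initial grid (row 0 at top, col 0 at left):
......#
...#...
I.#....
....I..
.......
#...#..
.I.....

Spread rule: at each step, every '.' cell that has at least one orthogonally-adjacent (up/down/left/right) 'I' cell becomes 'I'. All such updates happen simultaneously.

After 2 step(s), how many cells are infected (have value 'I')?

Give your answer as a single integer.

Answer: 27

Derivation:
Step 0 (initial): 3 infected
Step 1: +10 new -> 13 infected
Step 2: +14 new -> 27 infected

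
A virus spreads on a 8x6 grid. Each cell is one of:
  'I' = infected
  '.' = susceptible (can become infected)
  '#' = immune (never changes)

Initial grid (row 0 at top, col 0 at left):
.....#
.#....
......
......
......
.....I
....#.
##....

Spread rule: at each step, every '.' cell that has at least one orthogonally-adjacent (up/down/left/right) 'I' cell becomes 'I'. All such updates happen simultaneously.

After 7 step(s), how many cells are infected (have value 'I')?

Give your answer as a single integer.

Answer: 38

Derivation:
Step 0 (initial): 1 infected
Step 1: +3 new -> 4 infected
Step 2: +4 new -> 8 infected
Step 3: +6 new -> 14 infected
Step 4: +7 new -> 21 infected
Step 5: +7 new -> 28 infected
Step 6: +6 new -> 34 infected
Step 7: +4 new -> 38 infected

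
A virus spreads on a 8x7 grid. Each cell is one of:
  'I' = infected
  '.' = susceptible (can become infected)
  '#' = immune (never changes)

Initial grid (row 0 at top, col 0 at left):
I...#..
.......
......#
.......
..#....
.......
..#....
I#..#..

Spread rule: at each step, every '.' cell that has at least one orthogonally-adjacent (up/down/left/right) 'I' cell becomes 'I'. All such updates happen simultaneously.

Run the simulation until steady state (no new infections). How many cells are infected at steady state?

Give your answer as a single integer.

Answer: 50

Derivation:
Step 0 (initial): 2 infected
Step 1: +3 new -> 5 infected
Step 2: +5 new -> 10 infected
Step 3: +6 new -> 16 infected
Step 4: +5 new -> 21 infected
Step 5: +4 new -> 25 infected
Step 6: +6 new -> 31 infected
Step 7: +8 new -> 39 infected
Step 8: +6 new -> 45 infected
Step 9: +4 new -> 49 infected
Step 10: +1 new -> 50 infected
Step 11: +0 new -> 50 infected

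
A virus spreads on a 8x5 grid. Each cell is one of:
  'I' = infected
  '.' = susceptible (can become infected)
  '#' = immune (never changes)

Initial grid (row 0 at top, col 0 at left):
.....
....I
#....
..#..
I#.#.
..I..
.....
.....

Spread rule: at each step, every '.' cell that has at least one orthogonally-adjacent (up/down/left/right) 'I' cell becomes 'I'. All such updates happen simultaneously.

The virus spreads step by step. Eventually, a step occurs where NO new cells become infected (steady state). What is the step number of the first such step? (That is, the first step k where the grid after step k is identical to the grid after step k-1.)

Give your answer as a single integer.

Step 0 (initial): 3 infected
Step 1: +9 new -> 12 infected
Step 2: +10 new -> 22 infected
Step 3: +10 new -> 32 infected
Step 4: +3 new -> 35 infected
Step 5: +1 new -> 36 infected
Step 6: +0 new -> 36 infected

Answer: 6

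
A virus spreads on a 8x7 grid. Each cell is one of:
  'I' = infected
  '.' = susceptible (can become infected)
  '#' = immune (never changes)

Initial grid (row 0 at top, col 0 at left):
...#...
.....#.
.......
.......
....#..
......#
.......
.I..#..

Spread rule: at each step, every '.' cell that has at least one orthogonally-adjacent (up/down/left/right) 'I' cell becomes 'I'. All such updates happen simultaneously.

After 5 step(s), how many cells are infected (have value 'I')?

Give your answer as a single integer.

Answer: 23

Derivation:
Step 0 (initial): 1 infected
Step 1: +3 new -> 4 infected
Step 2: +4 new -> 8 infected
Step 3: +4 new -> 12 infected
Step 4: +5 new -> 17 infected
Step 5: +6 new -> 23 infected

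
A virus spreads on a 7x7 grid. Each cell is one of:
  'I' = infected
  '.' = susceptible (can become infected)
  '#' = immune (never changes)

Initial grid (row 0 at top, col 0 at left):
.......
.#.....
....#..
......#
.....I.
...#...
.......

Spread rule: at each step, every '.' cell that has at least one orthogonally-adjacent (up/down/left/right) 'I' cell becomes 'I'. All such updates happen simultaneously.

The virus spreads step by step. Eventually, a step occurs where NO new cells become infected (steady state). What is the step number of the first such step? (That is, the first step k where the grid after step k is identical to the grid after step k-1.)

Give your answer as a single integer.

Answer: 10

Derivation:
Step 0 (initial): 1 infected
Step 1: +4 new -> 5 infected
Step 2: +6 new -> 11 infected
Step 3: +6 new -> 17 infected
Step 4: +8 new -> 25 infected
Step 5: +8 new -> 33 infected
Step 6: +6 new -> 39 infected
Step 7: +3 new -> 42 infected
Step 8: +2 new -> 44 infected
Step 9: +1 new -> 45 infected
Step 10: +0 new -> 45 infected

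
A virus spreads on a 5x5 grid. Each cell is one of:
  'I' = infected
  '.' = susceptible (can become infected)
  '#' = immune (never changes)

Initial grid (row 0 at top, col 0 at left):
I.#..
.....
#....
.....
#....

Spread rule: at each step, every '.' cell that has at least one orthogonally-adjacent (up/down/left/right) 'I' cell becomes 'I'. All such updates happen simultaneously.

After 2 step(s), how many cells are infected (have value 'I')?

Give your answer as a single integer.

Step 0 (initial): 1 infected
Step 1: +2 new -> 3 infected
Step 2: +1 new -> 4 infected

Answer: 4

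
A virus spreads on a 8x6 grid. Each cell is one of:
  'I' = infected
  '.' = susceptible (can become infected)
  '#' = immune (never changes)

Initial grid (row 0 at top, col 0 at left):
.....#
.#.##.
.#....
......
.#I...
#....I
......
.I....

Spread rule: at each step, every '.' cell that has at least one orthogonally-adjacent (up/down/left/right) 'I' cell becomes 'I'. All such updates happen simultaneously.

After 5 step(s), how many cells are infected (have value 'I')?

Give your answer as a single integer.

Step 0 (initial): 3 infected
Step 1: +9 new -> 12 infected
Step 2: +12 new -> 24 infected
Step 3: +7 new -> 31 infected
Step 4: +5 new -> 36 infected
Step 5: +3 new -> 39 infected

Answer: 39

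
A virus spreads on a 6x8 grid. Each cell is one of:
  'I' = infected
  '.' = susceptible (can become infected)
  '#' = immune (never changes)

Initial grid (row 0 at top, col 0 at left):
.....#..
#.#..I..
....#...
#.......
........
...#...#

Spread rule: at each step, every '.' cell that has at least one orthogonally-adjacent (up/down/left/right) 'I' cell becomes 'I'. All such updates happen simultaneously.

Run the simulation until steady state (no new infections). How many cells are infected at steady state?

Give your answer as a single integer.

Answer: 41

Derivation:
Step 0 (initial): 1 infected
Step 1: +3 new -> 4 infected
Step 2: +6 new -> 10 infected
Step 3: +7 new -> 17 infected
Step 4: +7 new -> 24 infected
Step 5: +7 new -> 31 infected
Step 6: +5 new -> 36 infected
Step 7: +2 new -> 38 infected
Step 8: +2 new -> 40 infected
Step 9: +1 new -> 41 infected
Step 10: +0 new -> 41 infected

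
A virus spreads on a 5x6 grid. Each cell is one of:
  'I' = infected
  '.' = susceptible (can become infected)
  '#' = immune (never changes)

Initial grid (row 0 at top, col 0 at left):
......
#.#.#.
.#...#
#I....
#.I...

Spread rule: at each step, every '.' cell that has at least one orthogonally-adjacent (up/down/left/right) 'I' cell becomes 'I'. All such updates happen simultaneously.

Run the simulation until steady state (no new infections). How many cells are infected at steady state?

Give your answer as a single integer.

Answer: 22

Derivation:
Step 0 (initial): 2 infected
Step 1: +3 new -> 5 infected
Step 2: +3 new -> 8 infected
Step 3: +3 new -> 11 infected
Step 4: +3 new -> 14 infected
Step 5: +1 new -> 15 infected
Step 6: +2 new -> 17 infected
Step 7: +2 new -> 19 infected
Step 8: +3 new -> 22 infected
Step 9: +0 new -> 22 infected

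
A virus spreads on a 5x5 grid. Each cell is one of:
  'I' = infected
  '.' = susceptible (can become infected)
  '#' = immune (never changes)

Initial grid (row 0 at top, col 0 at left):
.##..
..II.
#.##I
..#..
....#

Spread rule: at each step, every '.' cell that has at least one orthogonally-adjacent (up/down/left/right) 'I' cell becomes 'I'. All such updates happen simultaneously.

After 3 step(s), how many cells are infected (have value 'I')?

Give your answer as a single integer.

Step 0 (initial): 3 infected
Step 1: +4 new -> 7 infected
Step 2: +4 new -> 11 infected
Step 3: +3 new -> 14 infected

Answer: 14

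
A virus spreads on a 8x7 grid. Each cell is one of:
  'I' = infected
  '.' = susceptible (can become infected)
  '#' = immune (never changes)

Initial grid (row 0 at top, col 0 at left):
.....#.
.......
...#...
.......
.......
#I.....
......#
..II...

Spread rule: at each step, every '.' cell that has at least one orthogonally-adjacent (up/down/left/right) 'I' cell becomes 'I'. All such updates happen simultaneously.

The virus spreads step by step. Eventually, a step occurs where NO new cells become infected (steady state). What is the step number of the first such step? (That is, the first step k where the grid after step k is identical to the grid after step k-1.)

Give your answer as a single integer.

Answer: 11

Derivation:
Step 0 (initial): 3 infected
Step 1: +7 new -> 10 infected
Step 2: +8 new -> 18 infected
Step 3: +7 new -> 25 infected
Step 4: +6 new -> 31 infected
Step 5: +6 new -> 37 infected
Step 6: +6 new -> 43 infected
Step 7: +4 new -> 47 infected
Step 8: +3 new -> 50 infected
Step 9: +1 new -> 51 infected
Step 10: +1 new -> 52 infected
Step 11: +0 new -> 52 infected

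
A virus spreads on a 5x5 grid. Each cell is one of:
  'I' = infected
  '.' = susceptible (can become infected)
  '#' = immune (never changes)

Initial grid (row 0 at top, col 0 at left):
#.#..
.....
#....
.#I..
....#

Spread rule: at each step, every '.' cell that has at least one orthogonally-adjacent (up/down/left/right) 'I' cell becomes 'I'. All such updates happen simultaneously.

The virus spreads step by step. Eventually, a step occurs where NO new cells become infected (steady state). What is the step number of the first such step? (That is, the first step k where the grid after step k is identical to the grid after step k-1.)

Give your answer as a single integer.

Answer: 6

Derivation:
Step 0 (initial): 1 infected
Step 1: +3 new -> 4 infected
Step 2: +6 new -> 10 infected
Step 3: +4 new -> 14 infected
Step 4: +5 new -> 19 infected
Step 5: +1 new -> 20 infected
Step 6: +0 new -> 20 infected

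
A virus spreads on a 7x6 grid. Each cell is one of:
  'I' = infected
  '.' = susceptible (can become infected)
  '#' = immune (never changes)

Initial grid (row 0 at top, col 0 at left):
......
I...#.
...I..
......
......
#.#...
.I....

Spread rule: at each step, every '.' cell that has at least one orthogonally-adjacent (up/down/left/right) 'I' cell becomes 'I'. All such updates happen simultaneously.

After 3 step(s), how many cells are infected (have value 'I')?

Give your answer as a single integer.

Answer: 34

Derivation:
Step 0 (initial): 3 infected
Step 1: +10 new -> 13 infected
Step 2: +11 new -> 24 infected
Step 3: +10 new -> 34 infected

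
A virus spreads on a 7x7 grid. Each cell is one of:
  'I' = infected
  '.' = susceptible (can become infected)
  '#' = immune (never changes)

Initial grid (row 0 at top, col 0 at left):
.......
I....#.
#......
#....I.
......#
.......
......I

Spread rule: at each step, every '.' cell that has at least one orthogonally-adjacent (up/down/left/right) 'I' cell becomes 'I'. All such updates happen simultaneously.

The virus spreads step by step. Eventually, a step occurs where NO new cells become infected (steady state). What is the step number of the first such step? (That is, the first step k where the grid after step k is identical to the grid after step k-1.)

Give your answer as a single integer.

Answer: 7

Derivation:
Step 0 (initial): 3 infected
Step 1: +8 new -> 11 infected
Step 2: +9 new -> 20 infected
Step 3: +11 new -> 31 infected
Step 4: +7 new -> 38 infected
Step 5: +5 new -> 43 infected
Step 6: +2 new -> 45 infected
Step 7: +0 new -> 45 infected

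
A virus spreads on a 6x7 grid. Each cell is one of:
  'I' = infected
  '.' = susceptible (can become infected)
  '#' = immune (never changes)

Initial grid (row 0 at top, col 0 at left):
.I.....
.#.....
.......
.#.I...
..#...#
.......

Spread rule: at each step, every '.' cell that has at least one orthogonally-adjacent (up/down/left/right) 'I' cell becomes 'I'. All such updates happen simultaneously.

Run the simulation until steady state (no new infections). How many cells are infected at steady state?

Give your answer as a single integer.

Answer: 38

Derivation:
Step 0 (initial): 2 infected
Step 1: +6 new -> 8 infected
Step 2: +9 new -> 17 infected
Step 3: +9 new -> 26 infected
Step 4: +6 new -> 32 infected
Step 5: +6 new -> 38 infected
Step 6: +0 new -> 38 infected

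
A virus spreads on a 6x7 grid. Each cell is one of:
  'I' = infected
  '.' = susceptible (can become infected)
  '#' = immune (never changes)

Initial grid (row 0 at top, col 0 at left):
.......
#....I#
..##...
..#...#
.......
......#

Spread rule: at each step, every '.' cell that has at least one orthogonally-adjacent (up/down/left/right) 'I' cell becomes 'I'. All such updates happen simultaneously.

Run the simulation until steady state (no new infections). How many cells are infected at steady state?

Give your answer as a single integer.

Step 0 (initial): 1 infected
Step 1: +3 new -> 4 infected
Step 2: +6 new -> 10 infected
Step 3: +4 new -> 14 infected
Step 4: +6 new -> 20 infected
Step 5: +4 new -> 24 infected
Step 6: +5 new -> 29 infected
Step 7: +3 new -> 32 infected
Step 8: +2 new -> 34 infected
Step 9: +1 new -> 35 infected
Step 10: +0 new -> 35 infected

Answer: 35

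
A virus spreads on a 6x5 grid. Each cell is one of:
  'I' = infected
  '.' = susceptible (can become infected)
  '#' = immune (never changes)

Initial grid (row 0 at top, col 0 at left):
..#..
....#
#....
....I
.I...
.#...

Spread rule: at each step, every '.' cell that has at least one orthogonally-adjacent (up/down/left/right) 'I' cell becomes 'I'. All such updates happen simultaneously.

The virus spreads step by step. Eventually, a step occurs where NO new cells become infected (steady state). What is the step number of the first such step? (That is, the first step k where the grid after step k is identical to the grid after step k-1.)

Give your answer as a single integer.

Step 0 (initial): 2 infected
Step 1: +6 new -> 8 infected
Step 2: +8 new -> 16 infected
Step 3: +4 new -> 20 infected
Step 4: +4 new -> 24 infected
Step 5: +2 new -> 26 infected
Step 6: +0 new -> 26 infected

Answer: 6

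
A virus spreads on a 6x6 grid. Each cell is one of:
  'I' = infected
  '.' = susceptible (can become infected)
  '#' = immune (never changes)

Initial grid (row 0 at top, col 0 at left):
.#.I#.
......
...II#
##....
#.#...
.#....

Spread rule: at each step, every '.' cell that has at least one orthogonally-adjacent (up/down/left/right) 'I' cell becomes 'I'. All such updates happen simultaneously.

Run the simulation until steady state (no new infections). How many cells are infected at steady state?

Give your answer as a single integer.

Step 0 (initial): 3 infected
Step 1: +6 new -> 9 infected
Step 2: +7 new -> 16 infected
Step 3: +6 new -> 22 infected
Step 4: +3 new -> 25 infected
Step 5: +1 new -> 26 infected
Step 6: +0 new -> 26 infected

Answer: 26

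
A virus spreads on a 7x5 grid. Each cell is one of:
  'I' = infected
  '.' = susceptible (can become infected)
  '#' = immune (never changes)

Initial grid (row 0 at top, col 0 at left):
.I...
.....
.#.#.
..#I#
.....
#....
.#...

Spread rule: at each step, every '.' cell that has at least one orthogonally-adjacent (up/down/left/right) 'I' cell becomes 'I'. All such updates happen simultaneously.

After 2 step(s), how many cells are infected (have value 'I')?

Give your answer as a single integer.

Answer: 12

Derivation:
Step 0 (initial): 2 infected
Step 1: +4 new -> 6 infected
Step 2: +6 new -> 12 infected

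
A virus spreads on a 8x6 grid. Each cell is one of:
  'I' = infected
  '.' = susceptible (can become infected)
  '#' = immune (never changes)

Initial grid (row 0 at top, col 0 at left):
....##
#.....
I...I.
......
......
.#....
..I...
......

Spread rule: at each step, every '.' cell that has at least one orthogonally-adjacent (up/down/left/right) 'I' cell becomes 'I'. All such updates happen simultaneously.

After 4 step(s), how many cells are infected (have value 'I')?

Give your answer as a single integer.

Answer: 44

Derivation:
Step 0 (initial): 3 infected
Step 1: +10 new -> 13 infected
Step 2: +15 new -> 28 infected
Step 3: +12 new -> 40 infected
Step 4: +4 new -> 44 infected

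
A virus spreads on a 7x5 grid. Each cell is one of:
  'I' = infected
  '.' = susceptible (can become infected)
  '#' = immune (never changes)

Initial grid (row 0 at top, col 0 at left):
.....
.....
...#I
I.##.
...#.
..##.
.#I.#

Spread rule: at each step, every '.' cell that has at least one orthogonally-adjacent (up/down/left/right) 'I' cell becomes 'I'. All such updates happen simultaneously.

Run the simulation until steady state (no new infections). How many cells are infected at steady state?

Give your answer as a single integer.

Answer: 27

Derivation:
Step 0 (initial): 3 infected
Step 1: +6 new -> 9 infected
Step 2: +7 new -> 16 infected
Step 3: +9 new -> 25 infected
Step 4: +2 new -> 27 infected
Step 5: +0 new -> 27 infected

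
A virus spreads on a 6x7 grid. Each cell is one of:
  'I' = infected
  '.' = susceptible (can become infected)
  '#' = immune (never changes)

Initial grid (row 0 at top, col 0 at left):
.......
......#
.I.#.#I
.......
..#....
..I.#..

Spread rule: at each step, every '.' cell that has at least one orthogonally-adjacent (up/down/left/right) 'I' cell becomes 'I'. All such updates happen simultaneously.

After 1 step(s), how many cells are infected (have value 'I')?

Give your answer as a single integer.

Step 0 (initial): 3 infected
Step 1: +7 new -> 10 infected

Answer: 10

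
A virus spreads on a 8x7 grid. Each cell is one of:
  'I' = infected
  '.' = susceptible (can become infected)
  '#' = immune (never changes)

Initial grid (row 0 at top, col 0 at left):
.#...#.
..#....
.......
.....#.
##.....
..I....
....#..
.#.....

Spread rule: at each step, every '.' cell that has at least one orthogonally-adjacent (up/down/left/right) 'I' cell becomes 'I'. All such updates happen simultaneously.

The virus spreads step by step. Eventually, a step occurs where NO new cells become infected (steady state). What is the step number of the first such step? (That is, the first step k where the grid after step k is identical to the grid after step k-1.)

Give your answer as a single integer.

Step 0 (initial): 1 infected
Step 1: +4 new -> 5 infected
Step 2: +7 new -> 12 infected
Step 3: +7 new -> 19 infected
Step 4: +9 new -> 28 infected
Step 5: +7 new -> 35 infected
Step 6: +6 new -> 41 infected
Step 7: +5 new -> 46 infected
Step 8: +1 new -> 47 infected
Step 9: +1 new -> 48 infected
Step 10: +0 new -> 48 infected

Answer: 10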